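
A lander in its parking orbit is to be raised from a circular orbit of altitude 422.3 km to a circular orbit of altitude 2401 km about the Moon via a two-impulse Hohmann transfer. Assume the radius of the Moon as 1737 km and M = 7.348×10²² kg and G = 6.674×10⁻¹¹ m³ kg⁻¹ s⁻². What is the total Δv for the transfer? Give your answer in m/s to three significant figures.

μ = GM = 6.674×10⁻¹¹ × 7.348×10²² = 4.904×10¹² m³/s².
r₁ = 1737 + 422.3 = 2159.3 km = 2.1593×10⁶ m.
r₂ = 1737 + 2401 = 4138.0 km = 4.1380×10⁶ m.
Transfer ellipse a_t = (r₁ + r₂)/2 = 3.149×10⁶ m.
At r₁: circular v_c1 = √(μ/r₁) = 1507 m/s; transfer-perilune v_p = √[μ(2/r₁ − 1/a_t)] = 1728 m/s.
Δv₁ = v_p − v_c1 = 220.6 m/s.
At r₂: circular v_c2 = √(μ/r₂) = 1089 m/s; transfer-apolune v_a = √[μ(2/r₂ − 1/a_t)] = 901.5 m/s.
Δv₂ = v_c2 − v_a = 187.1 m/s.
Total Δv = Δv₁ + Δv₂ = 407.7 m/s.

Δv_total ≈ 408 m/s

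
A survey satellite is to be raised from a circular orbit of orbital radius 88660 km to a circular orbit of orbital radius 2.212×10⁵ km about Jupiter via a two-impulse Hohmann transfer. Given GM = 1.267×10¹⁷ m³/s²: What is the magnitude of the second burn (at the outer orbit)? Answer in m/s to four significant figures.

Δv ≈ 5828 m/s

r₁ = 88660 km = 8.866×10⁷ m.
r₂ = 2.212×10⁵ km = 2.212×10⁸ m.
Transfer ellipse a_t = (r₁ + r₂)/2 = 1.549×10⁸ m.
At r₁: circular v_c1 = √(μ/r₁) = 37800 m/s; transfer-perijove v_p = √[μ(2/r₁ − 1/a_t)] = 45170 m/s.
At r₂: circular v_c2 = √(μ/r₂) = 23930 m/s; transfer-apojove v_a = √[μ(2/r₂ − 1/a_t)] = 18100 m/s.
Δv₂ = v_c2 − v_a = 5828 m/s.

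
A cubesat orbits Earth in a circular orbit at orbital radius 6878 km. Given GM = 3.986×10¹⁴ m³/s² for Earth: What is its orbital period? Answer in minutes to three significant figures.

T ≈ 94.6 minutes

r = 6878 km = 6.878×10⁶ m.
Kepler's third law: T = 2π√(r³/μ) = 2π√((6.878×10⁶)³ / 3.986×10¹⁴).
r³/μ = 8.163×10⁵ s², so T = 2π × 9.035×10² = 5.677×10³ s.
Converting: 5.677×10³ s ÷ 60.00 = 94.61 minutes.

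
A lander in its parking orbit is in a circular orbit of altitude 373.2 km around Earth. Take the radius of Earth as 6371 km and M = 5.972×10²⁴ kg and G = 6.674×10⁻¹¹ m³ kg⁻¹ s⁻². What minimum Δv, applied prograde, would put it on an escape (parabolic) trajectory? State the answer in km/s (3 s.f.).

μ = GM = 6.674×10⁻¹¹ × 5.972×10²⁴ = 3.986×10¹⁴ m³/s².
r = 6371 + 373.2 = 6744.2 km = 6.7442×10⁶ m.
Circular speed v_c = √(μ/r) = 7688 m/s.
Escape speed v_esc = √(2μ/r) = √2 × v_c = 10870 m/s.
Δv = v_esc − v_c = 3184 m/s = 3.184 km/s.

Δv ≈ 3.18 km/s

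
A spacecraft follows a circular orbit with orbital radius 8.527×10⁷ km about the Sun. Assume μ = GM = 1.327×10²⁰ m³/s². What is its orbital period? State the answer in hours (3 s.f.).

r = 8.527×10⁷ km = 8.527×10¹⁰ m.
Kepler's third law: T = 2π√(r³/μ) = 2π√((8.527×10¹⁰)³ / 1.327×10²⁰).
r³/μ = 4.672×10¹² s², so T = 2π × 2.162×10⁶ = 1.358×10⁷ s.
Converting: 1.358×10⁷ s ÷ 3600 = 3773 hours.

T ≈ 3770 hours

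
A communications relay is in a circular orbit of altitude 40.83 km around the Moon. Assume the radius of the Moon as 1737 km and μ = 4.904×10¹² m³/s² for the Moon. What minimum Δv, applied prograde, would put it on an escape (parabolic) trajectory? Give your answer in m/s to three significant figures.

Δv ≈ 688 m/s

r = 1737 + 40.83 = 1777.8 km = 1.7778×10⁶ m.
Circular speed v_c = √(μ/r) = 1661 m/s.
Escape speed v_esc = √(2μ/r) = √2 × v_c = 2349 m/s.
Δv = v_esc − v_c = 687.9 m/s.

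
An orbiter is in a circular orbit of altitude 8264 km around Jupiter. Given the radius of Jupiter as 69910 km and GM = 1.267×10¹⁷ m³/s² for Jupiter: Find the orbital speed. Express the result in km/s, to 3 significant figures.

v ≈ 40.3 km/s

r = 69910 + 8264 = 78174 km = 7.8174×10⁷ m.
For a circular orbit v = √(μ/r) = √(1.267×10¹⁷ / 7.817×10⁷) = √(1.621×10⁹) = 40260 m/s.
That is 40.26 km/s.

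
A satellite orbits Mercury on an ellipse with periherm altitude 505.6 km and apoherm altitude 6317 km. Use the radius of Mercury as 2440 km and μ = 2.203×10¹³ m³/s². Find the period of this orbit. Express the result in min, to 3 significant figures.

T ≈ 316 min

r_p = 2440 + 505.6 = 2945.6 km = 2.9456×10⁶ m.
r_a = 2440 + 6317 = 8757.0 km = 8.7570×10⁶ m.
Semi-major axis a = (r_p + r_a)/2 = (2945.6 + 8757.0)/2 = 5851.3 km = 5.851×10⁶ m.
By Kepler's third law T = 2π√(a³/μ) = 2π × 3.016×10³ = 1.895×10⁴ s.
= 315.8 min.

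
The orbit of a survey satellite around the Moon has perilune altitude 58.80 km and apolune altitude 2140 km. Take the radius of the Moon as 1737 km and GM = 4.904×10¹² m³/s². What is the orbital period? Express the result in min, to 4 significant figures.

T ≈ 225.9 min

r_p = 1737 + 58.80 = 1795.8 km = 1.7958×10⁶ m.
r_a = 1737 + 2140 = 3877.0 km = 3.8770×10⁶ m.
Semi-major axis a = (r_p + r_a)/2 = (1795.8 + 3877.0)/2 = 2836.4 km = 2.836×10⁶ m.
By Kepler's third law T = 2π√(a³/μ) = 2π × 2.157×10³ = 1.355×10⁴ s.
= 225.9 min.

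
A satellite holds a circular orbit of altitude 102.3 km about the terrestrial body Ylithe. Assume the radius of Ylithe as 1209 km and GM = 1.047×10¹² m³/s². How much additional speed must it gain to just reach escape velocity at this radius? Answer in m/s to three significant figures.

Δv ≈ 370 m/s

r = 1209 + 102.3 = 1311.3 km = 1.3113×10⁶ m.
Circular speed v_c = √(μ/r) = 893.6 m/s.
Escape speed v_esc = √(2μ/r) = √2 × v_c = 1264 m/s.
Δv = v_esc − v_c = 370.1 m/s.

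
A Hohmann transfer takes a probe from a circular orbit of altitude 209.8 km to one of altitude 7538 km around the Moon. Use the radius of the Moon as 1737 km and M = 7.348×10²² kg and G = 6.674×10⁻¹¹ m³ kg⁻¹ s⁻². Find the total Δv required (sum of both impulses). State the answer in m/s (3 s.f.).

μ = GM = 6.674×10⁻¹¹ × 7.348×10²² = 4.904×10¹² m³/s².
r₁ = 1737 + 209.8 = 1946.8 km = 1.9468×10⁶ m.
r₂ = 1737 + 7538 = 9275.0 km = 9.2750×10⁶ m.
Transfer ellipse a_t = (r₁ + r₂)/2 = 5.611×10⁶ m.
At r₁: circular v_c1 = √(μ/r₁) = 1587 m/s; transfer-perilune v_p = √[μ(2/r₁ − 1/a_t)] = 2041 m/s.
Δv₁ = v_p − v_c1 = 453.5 m/s.
At r₂: circular v_c2 = √(μ/r₂) = 727.1 m/s; transfer-apolune v_a = √[μ(2/r₂ − 1/a_t)] = 428.3 m/s.
Δv₂ = v_c2 − v_a = 298.8 m/s.
Total Δv = Δv₁ + Δv₂ = 752.3 m/s.

Δv_total ≈ 752 m/s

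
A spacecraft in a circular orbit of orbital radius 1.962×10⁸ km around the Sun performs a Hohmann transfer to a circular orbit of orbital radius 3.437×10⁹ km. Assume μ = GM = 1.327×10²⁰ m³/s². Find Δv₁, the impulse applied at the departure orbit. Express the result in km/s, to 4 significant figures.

r₁ = 1.962×10⁸ km = 1.962×10¹¹ m.
r₂ = 3.437×10⁹ km = 3.437×10¹² m.
Transfer ellipse a_t = (r₁ + r₂)/2 = 1.817×10¹² m.
At r₁: circular v_c1 = √(μ/r₁) = 26010 m/s; transfer-perihelion v_p = √[μ(2/r₁ − 1/a_t)] = 35770 m/s.
Δv₁ = v_p − v_c1 = 9765 m/s.
= 9.765 km/s.

Δv ≈ 9.765 km/s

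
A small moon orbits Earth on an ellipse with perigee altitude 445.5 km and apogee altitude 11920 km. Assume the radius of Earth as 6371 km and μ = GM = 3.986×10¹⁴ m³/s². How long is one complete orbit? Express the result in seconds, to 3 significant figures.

T ≈ 14000 seconds

r_p = 6371 + 445.5 = 6816.5 km = 6.8165×10⁶ m.
r_a = 6371 + 11920 = 18291 km = 1.8291×10⁷ m.
Semi-major axis a = (r_p + r_a)/2 = (6816.5 + 18291)/2 = 12554 km = 1.255×10⁷ m.
By Kepler's third law T = 2π√(a³/μ) = 2π × 2.228×10³ = 1.400×10⁴ s.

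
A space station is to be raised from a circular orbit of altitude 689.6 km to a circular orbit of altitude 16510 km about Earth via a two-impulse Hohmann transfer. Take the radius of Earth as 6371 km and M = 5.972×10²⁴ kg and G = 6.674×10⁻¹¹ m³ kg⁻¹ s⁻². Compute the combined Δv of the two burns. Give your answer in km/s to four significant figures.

Δv_total ≈ 3.083 km/s

μ = GM = 6.674×10⁻¹¹ × 5.972×10²⁴ = 3.986×10¹⁴ m³/s².
r₁ = 6371 + 689.6 = 7060.6 km = 7.0606×10⁶ m.
r₂ = 6371 + 16510 = 22881 km = 2.2881×10⁷ m.
Transfer ellipse a_t = (r₁ + r₂)/2 = 1.497×10⁷ m.
At r₁: circular v_c1 = √(μ/r₁) = 7513 m/s; transfer-perigee v_p = √[μ(2/r₁ − 1/a_t)] = 9289 m/s.
Δv₁ = v_p − v_c1 = 1775 m/s.
At r₂: circular v_c2 = √(μ/r₂) = 4174 m/s; transfer-apogee v_a = √[μ(2/r₂ − 1/a_t)] = 2866 m/s.
Δv₂ = v_c2 − v_a = 1307 m/s.
Total Δv = Δv₁ + Δv₂ = 3083 m/s = 3.083 km/s.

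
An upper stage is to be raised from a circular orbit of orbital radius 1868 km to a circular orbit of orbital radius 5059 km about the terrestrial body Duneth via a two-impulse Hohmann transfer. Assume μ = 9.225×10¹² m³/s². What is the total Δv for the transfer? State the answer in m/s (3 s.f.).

Δv_total ≈ 822 m/s

r₁ = 1868 km = 1.868×10⁶ m.
r₂ = 5059 km = 5.059×10⁶ m.
Transfer ellipse a_t = (r₁ + r₂)/2 = 3.464×10⁶ m.
At r₁: circular v_c1 = √(μ/r₁) = 2222 m/s; transfer-periapsis v_p = √[μ(2/r₁ − 1/a_t)] = 2686 m/s.
Δv₁ = v_p − v_c1 = 463.5 m/s.
At r₂: circular v_c2 = √(μ/r₂) = 1350 m/s; transfer-apoapsis v_a = √[μ(2/r₂ − 1/a_t)] = 991.7 m/s.
Δv₂ = v_c2 − v_a = 358.7 m/s.
Total Δv = Δv₁ + Δv₂ = 822.2 m/s.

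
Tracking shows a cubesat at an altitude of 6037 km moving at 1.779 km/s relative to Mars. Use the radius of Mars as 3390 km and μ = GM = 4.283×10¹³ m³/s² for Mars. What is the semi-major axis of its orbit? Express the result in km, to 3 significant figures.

r = 3390 + 6037 = 9427.0 km = 9.427×10⁶ m.
Vis-viva rearranged: 1/a = 2/r − v²/μ = 2.122×10⁻⁷ − 7.389×10⁻⁸ = 1.383×10⁻⁷ m⁻¹.
a = 7.233×10⁶ m = 7232.6 km.

a ≈ 7230 km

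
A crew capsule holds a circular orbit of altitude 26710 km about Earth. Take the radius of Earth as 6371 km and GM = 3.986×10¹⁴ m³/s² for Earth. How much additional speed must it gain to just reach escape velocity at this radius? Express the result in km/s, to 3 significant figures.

r = 6371 + 26710 = 33081 km = 3.3081×10⁷ m.
Circular speed v_c = √(μ/r) = 3471 m/s.
Escape speed v_esc = √(2μ/r) = √2 × v_c = 4909 m/s.
Δv = v_esc − v_c = 1438 m/s = 1.438 km/s.

Δv ≈ 1.44 km/s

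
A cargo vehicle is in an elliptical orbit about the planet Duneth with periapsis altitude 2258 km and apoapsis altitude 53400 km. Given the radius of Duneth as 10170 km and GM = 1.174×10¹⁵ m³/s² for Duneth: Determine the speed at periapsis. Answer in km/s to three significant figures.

v ≈ 12.6 km/s

r_p = 10170 + 2258 = 12428 km = 1.2428×10⁷ m.
r_a = 10170 + 53400 = 63570 km = 6.3570×10⁷ m.
Semi-major axis a = (r_p + r_a)/2 = 37999 km = 3.800×10⁷ m.
Vis-viva: v² = μ(2/r − 1/a) = 1.174×10¹⁵ × (1.609×10⁻⁷ − 2.632×10⁻⁸) = 1.580×10⁸ m²/s².
v = 12570 m/s = 12.57 km/s.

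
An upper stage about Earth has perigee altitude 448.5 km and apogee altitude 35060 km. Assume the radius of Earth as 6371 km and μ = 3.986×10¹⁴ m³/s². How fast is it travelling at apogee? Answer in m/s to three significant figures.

r_p = 6371 + 448.5 = 6819.5 km = 6.8195×10⁶ m.
r_a = 6371 + 35060 = 41431 km = 4.1431×10⁷ m.
Semi-major axis a = (r_p + r_a)/2 = 24125 km = 2.413×10⁷ m.
Vis-viva: v² = μ(2/r − 1/a) = 3.986×10¹⁴ × (4.827×10⁻⁸ − 4.145×10⁻⁸) = 2.720×10⁶ m²/s².
v = 1649 m/s.

v ≈ 1650 m/s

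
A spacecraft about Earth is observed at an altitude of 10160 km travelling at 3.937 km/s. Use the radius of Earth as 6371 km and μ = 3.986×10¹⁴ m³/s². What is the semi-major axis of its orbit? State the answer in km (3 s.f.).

r = 6371 + 10160 = 16531 km = 1.653×10⁷ m.
Vis-viva rearranged: 1/a = 2/r − v²/μ = 1.210×10⁻⁷ − 3.889×10⁻⁸ = 8.210×10⁻⁸ m⁻¹.
a = 1.218×10⁷ m = 12180 km.

a ≈ 12200 km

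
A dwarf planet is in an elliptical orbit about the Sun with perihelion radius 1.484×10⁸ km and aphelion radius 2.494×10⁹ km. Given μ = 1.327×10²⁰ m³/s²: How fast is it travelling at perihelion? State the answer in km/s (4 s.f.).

v ≈ 41.08 km/s

Semi-major axis a = (r_p + r_a)/2 = 1.3212×10⁹ km = 1.321×10¹² m.
Vis-viva: v² = μ(2/r − 1/a) = 1.327×10²⁰ × (1.348×10⁻¹¹ − 7.569×10⁻¹³) = 1.688×10⁹ m²/s².
v = 41080 m/s = 41.08 km/s.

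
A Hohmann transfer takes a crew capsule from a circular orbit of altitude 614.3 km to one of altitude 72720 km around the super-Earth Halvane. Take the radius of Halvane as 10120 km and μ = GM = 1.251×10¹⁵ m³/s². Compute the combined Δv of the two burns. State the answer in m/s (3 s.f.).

r₁ = 10120 + 614.3 = 10734 km = 1.0734×10⁷ m.
r₂ = 10120 + 72720 = 82840 km = 8.2840×10⁷ m.
Transfer ellipse a_t = (r₁ + r₂)/2 = 4.679×10⁷ m.
At r₁: circular v_c1 = √(μ/r₁) = 10800 m/s; transfer-periapsis v_p = √[μ(2/r₁ − 1/a_t)] = 14360 m/s.
Δv₁ = v_p − v_c1 = 3569 m/s.
At r₂: circular v_c2 = √(μ/r₂) = 3886 m/s; transfer-apoapsis v_a = √[μ(2/r₂ − 1/a_t)] = 1861 m/s.
Δv₂ = v_c2 − v_a = 2025 m/s.
Total Δv = Δv₁ + Δv₂ = 5594 m/s.

Δv_total ≈ 5590 m/s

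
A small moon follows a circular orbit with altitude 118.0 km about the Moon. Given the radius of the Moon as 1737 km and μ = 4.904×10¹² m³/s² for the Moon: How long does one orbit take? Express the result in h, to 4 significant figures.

r = 1737 + 118.0 = 1855.0 km = 1.8550×10⁶ m.
Kepler's third law: T = 2π√(r³/μ) = 2π√((1.855×10⁶)³ / 4.904×10¹²).
r³/μ = 1.302×10⁶ s², so T = 2π × 1.141×10³ = 7.168×10³ s.
Converting: 7.168×10³ s ÷ 3600 = 1.991 h.

T ≈ 1.991 h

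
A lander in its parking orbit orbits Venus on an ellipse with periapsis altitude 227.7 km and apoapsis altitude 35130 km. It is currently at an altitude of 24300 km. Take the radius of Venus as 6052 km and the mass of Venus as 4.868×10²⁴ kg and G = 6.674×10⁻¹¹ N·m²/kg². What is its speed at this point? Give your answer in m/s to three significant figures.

μ = GM = 6.674×10⁻¹¹ × 4.868×10²⁴ = 3.249×10¹⁴ m³/s².
r_p = 6052 + 227.7 = 6279.7 km = 6.2797×10⁶ m.
r_a = 6052 + 35130 = 41182 km = 4.1182×10⁷ m.
r = 6052 + 24300 = 30352 km = 3.035×10⁷ m.
Semi-major axis a = (r_p + r_a)/2 = 23731 km = 2.373×10⁷ m.
Vis-viva: v² = μ(2/r − 1/a) = 3.249×10¹⁴ × (6.589×10⁻⁸ − 4.214×10⁻⁸) = 7.718×10⁶ m²/s².
v = 2778 m/s.

v ≈ 2780 m/s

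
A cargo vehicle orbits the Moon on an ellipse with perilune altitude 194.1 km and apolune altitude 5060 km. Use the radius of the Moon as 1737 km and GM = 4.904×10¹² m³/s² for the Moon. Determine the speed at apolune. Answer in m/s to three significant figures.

v ≈ 565 m/s

r_p = 1737 + 194.1 = 1931.1 km = 1.9311×10⁶ m.
r_a = 1737 + 5060 = 6797.0 km = 6.7970×10⁶ m.
Semi-major axis a = (r_p + r_a)/2 = 4364.1 km = 4.364×10⁶ m.
Vis-viva: v² = μ(2/r − 1/a) = 4.904×10¹² × (2.942×10⁻⁷ − 2.291×10⁻⁷) = 3.193×10⁵ m²/s².
v = 565.0 m/s.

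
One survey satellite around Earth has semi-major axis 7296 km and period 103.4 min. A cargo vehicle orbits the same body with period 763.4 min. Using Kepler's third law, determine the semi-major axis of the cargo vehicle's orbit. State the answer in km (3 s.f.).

a₂ ≈ 27700 km

Kepler's third law: a³ ∝ T², so a₂ = a₁ (T₂/T₁)^(2/3).
T₂/T₁ = 7.383, (T₂/T₁)^(2/3) = 3.792.
a₂ = 7296 × 3.792 = 27660 km.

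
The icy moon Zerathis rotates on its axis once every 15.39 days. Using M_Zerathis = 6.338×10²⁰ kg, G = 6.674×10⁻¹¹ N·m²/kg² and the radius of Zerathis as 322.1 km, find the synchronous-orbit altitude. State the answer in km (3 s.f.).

h_sync ≈ 12100 km

μ = GM = 6.674×10⁻¹¹ × 6.338×10²⁰ = 4.230×10¹⁰ m³/s².
T = 15.39 days = 1.330×10⁶ s.
A synchronous orbit has period T, so by Kepler's third law a = (μT²/4π²)^(1/3).
μT²/4π² = 4.230×10¹⁰ × (1.330×10⁶)² / 39.48 = 1.894×10²¹ m³.
a = 1.237×10⁷ m = 12374 km.
Altitude h = a − R = 12374 − 322.1 = 12051 km.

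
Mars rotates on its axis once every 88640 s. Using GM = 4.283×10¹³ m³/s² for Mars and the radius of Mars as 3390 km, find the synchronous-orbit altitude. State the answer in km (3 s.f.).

h_sync ≈ 17000 km

A synchronous orbit has period T, so by Kepler's third law a = (μT²/4π²)^(1/3).
μT²/4π² = 4.283×10¹³ × (8.864×10⁴)² / 39.48 = 8.524×10²¹ m³.
a = 2.043×10⁷ m = 20428 km.
Altitude h = a − R = 20428 − 3390 = 17038 km.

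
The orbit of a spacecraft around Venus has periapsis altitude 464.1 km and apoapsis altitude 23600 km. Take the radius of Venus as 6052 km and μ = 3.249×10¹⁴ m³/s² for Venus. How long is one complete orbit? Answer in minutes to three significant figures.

T ≈ 447 minutes

r_p = 6052 + 464.1 = 6516.1 km = 6.5161×10⁶ m.
r_a = 6052 + 23600 = 29652 km = 2.9652×10⁷ m.
Semi-major axis a = (r_p + r_a)/2 = (6516.1 + 29652)/2 = 18084 km = 1.808×10⁷ m.
By Kepler's third law T = 2π√(a³/μ) = 2π × 4.266×10³ = 2.681×10⁴ s.
= 446.8 minutes.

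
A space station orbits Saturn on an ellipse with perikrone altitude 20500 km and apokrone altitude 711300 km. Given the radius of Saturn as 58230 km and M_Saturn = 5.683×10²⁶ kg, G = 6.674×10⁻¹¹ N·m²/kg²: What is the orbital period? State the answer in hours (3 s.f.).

T ≈ 78.3 hours

μ = GM = 6.674×10⁻¹¹ × 5.683×10²⁶ = 3.793×10¹⁶ m³/s².
r_p = 58230 + 20500 = 78730 km = 7.8730×10⁷ m.
r_a = 58230 + 711300 = 769530 km = 7.6953×10⁸ m.
Semi-major axis a = (r_p + r_a)/2 = (78730 + 7.6953×10⁵)/2 = 4.2413×10⁵ km = 4.241×10⁸ m.
By Kepler's third law T = 2π√(a³/μ) = 2π × 4.485×10⁴ = 2.818×10⁵ s.
= 78.28 hours.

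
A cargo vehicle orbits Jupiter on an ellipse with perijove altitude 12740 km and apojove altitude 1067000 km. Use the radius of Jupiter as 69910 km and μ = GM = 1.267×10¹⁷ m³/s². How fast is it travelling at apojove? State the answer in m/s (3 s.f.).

v ≈ 3890 m/s

r_p = 69910 + 12740 = 82650 km = 8.2650×10⁷ m.
r_a = 69910 + 1067000 = 1136900 km = 1.1369×10⁹ m.
Semi-major axis a = (r_p + r_a)/2 = 6.0978×10⁵ km = 6.098×10⁸ m.
Vis-viva: v² = μ(2/r − 1/a) = 1.267×10¹⁷ × (1.759×10⁻⁹ − 1.640×10⁻⁹) = 1.510×10⁷ m²/s².
v = 3887 m/s.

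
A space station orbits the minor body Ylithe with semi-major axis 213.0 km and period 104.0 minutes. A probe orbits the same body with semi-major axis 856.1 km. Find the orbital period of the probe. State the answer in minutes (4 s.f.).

Kepler's third law: T² ∝ a³, so T₂ = T₁ (a₂/a₁)^(3/2).
a₂/a₁ = 4.019, (a₂/a₁)^(3/2) = 8.058.
T₂ = 104.0 × 8.058 = 838.0 minutes.

T₂ ≈ 838.0 minutes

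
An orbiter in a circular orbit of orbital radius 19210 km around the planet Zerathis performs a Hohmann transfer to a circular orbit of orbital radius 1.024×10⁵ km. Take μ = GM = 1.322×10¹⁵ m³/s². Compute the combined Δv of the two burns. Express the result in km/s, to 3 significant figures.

r₁ = 19210 km = 1.921×10⁷ m.
r₂ = 1.024×10⁵ km = 1.024×10⁸ m.
Transfer ellipse a_t = (r₁ + r₂)/2 = 6.080×10⁷ m.
At r₁: circular v_c1 = √(μ/r₁) = 8296 m/s; transfer-periapsis v_p = √[μ(2/r₁ − 1/a_t)] = 10770 m/s.
Δv₁ = v_p − v_c1 = 2470 m/s.
At r₂: circular v_c2 = √(μ/r₂) = 3593 m/s; transfer-apoapsis v_a = √[μ(2/r₂ − 1/a_t)] = 2020 m/s.
Δv₂ = v_c2 − v_a = 1573 m/s.
Total Δv = Δv₁ + Δv₂ = 4043 m/s = 4.043 km/s.

Δv_total ≈ 4.04 km/s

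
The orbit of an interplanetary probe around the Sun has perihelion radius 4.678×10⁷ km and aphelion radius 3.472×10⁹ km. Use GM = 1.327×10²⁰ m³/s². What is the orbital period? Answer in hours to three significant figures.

T ≈ 354000 hours

Semi-major axis a = (r_p + r_a)/2 = (4.6780×10⁷ + 3.4720×10⁹)/2 = 1.7594×10⁹ km = 1.759×10¹² m.
By Kepler's third law T = 2π√(a³/μ) = 2π × 2.026×10⁸ = 1.273×10⁹ s.
= 3.536×10⁵ hours.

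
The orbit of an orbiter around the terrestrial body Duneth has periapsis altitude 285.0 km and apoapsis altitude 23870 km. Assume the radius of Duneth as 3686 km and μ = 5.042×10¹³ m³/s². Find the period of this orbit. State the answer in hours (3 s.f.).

T ≈ 15.4 hours

r_p = 3686 + 285.0 = 3971.0 km = 3.9710×10⁶ m.
r_a = 3686 + 23870 = 27556 km = 2.7556×10⁷ m.
Semi-major axis a = (r_p + r_a)/2 = (3971.0 + 27556)/2 = 15764 km = 1.576×10⁷ m.
By Kepler's third law T = 2π√(a³/μ) = 2π × 8.814×10³ = 5.538×10⁴ s.
= 15.38 hours.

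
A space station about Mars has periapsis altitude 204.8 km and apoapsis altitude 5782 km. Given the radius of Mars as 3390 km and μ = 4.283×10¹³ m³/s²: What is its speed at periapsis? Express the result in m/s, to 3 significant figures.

v ≈ 4140 m/s

r_p = 3390 + 204.8 = 3594.8 km = 3.5948×10⁶ m.
r_a = 3390 + 5782 = 9172.0 km = 9.1720×10⁶ m.
Semi-major axis a = (r_p + r_a)/2 = 6383.4 km = 6.383×10⁶ m.
Vis-viva: v² = μ(2/r − 1/a) = 4.283×10¹³ × (5.564×10⁻⁷ − 1.567×10⁻⁷) = 1.712×10⁷ m²/s².
v = 4138 m/s.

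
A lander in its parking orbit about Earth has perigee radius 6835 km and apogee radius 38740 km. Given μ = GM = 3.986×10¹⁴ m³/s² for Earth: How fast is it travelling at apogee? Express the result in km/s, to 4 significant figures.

Semi-major axis a = (r_p + r_a)/2 = 22788 km = 2.279×10⁷ m.
Vis-viva: v² = μ(2/r − 1/a) = 3.986×10¹⁴ × (5.163×10⁻⁸ − 4.388×10⁻⁸) = 3.086×10⁶ m²/s².
v = 1757 m/s = 1.757 km/s.

v ≈ 1.757 km/s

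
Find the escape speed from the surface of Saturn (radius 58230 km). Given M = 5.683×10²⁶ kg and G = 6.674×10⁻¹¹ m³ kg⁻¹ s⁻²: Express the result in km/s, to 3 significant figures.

v_esc ≈ 36.1 km/s

μ = GM = 6.674×10⁻¹¹ × 5.683×10²⁶ = 3.793×10¹⁶ m³/s².
r = R = 5.823×10⁷ m.
Escape speed v_esc = √(2μ/r) = √(2 × 3.793×10¹⁶ / 5.823×10⁷) = √(1.303×10⁹) = 36090 m/s.
= 36.09 km/s.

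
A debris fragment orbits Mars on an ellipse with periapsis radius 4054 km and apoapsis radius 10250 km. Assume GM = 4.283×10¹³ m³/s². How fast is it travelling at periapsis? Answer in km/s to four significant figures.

v ≈ 3.891 km/s

Semi-major axis a = (r_p + r_a)/2 = 7152.0 km = 7.152×10⁶ m.
Vis-viva: v² = μ(2/r − 1/a) = 4.283×10¹³ × (4.933×10⁻⁷ − 1.398×10⁻⁷) = 1.514×10⁷ m²/s².
v = 3891 m/s = 3.891 km/s.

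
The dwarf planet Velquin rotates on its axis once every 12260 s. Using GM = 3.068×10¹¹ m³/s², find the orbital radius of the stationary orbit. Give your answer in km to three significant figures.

r_sync ≈ 1050 km

A synchronous orbit has period T, so by Kepler's third law a = (μT²/4π²)^(1/3).
μT²/4π² = 3.068×10¹¹ × (1.226×10⁴)² / 39.48 = 1.168×10¹⁸ m³.
a = 1.053×10⁶ m = 1053.2 km.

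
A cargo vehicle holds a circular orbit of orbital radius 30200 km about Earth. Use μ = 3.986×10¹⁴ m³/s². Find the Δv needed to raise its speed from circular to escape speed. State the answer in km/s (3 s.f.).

r = 30200 km = 3.020×10⁷ m.
Circular speed v_c = √(μ/r) = 3633 m/s.
Escape speed v_esc = √(2μ/r) = √2 × v_c = 5138 m/s.
Δv = v_esc − v_c = 1505 m/s = 1.505 km/s.

Δv ≈ 1.50 km/s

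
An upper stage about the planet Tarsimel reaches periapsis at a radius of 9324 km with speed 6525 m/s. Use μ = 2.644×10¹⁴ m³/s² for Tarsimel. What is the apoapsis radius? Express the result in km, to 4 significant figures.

apoapsis radius ≈ 28080 km

r_p = 9.324×10⁶ m.
Specific energy ε = v²/2 − μ/r = -7.069×10⁶ J/kg, so a = −μ/(2ε) = 1.870×10⁷ m.
The apsides satisfy r_p + r_a = 2a, so the apoapsis radius is 2a − r_p = 2.808×10⁷ m = 28078 km.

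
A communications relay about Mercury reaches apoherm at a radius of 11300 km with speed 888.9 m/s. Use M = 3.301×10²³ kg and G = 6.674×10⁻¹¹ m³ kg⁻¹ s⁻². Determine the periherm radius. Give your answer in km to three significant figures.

μ = GM = 6.674×10⁻¹¹ × 3.301×10²³ = 2.203×10¹³ m³/s².
r_a = 1.130×10⁷ m.
Specific energy ε = v²/2 − μ/r = -1.555×10⁶ J/kg, so a = −μ/(2ε) = 7.086×10⁶ m.
The apsides satisfy r_p + r_a = 2a, so the periherm radius is 2a − r_a = 2.872×10⁶ m = 2871.7 km.

periherm radius ≈ 2870 km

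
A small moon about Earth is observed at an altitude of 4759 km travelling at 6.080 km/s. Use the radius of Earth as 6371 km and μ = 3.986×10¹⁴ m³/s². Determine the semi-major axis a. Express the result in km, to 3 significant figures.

r = 6371 + 4759 = 11130 km = 1.113×10⁷ m.
Specific orbital energy ε = v²/2 − μ/r = (6080)²/2 − 3.986×10¹⁴/1.113×10⁷ = -1.733×10⁷ J/kg.
Since ε = −μ/(2a), a = −μ/(2ε) = 1.150×10⁷ m = 11500 km.

a ≈ 11500 km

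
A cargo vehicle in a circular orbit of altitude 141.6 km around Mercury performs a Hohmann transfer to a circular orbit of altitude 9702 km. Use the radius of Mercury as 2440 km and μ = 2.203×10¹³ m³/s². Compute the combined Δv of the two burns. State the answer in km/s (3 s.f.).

Δv_total ≈ 1.38 km/s

r₁ = 2440 + 141.6 = 2581.6 km = 2.5816×10⁶ m.
r₂ = 2440 + 9702 = 12142 km = 1.2142×10⁷ m.
Transfer ellipse a_t = (r₁ + r₂)/2 = 7.362×10⁶ m.
At r₁: circular v_c1 = √(μ/r₁) = 2921 m/s; transfer-periherm v_p = √[μ(2/r₁ − 1/a_t)] = 3752 m/s.
Δv₁ = v_p − v_c1 = 830.4 m/s.
At r₂: circular v_c2 = √(μ/r₂) = 1347 m/s; transfer-apoherm v_a = √[μ(2/r₂ − 1/a_t)] = 797.7 m/s.
Δv₂ = v_c2 − v_a = 549.3 m/s.
Total Δv = Δv₁ + Δv₂ = 1380 m/s = 1.380 km/s.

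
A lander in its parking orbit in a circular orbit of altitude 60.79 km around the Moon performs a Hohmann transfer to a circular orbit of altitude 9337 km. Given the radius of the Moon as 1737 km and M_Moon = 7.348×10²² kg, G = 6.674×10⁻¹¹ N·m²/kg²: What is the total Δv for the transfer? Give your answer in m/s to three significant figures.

μ = GM = 6.674×10⁻¹¹ × 7.348×10²² = 4.904×10¹² m³/s².
r₁ = 1737 + 60.79 = 1797.8 km = 1.7978×10⁶ m.
r₂ = 1737 + 9337 = 11074 km = 1.1074×10⁷ m.
Transfer ellipse a_t = (r₁ + r₂)/2 = 6.436×10⁶ m.
At r₁: circular v_c1 = √(μ/r₁) = 1652 m/s; transfer-perilune v_p = √[μ(2/r₁ − 1/a_t)] = 2166 m/s.
Δv₁ = v_p − v_c1 = 514.9 m/s.
At r₂: circular v_c2 = √(μ/r₂) = 665.5 m/s; transfer-apolune v_a = √[μ(2/r₂ − 1/a_t)] = 351.7 m/s.
Δv₂ = v_c2 − v_a = 313.8 m/s.
Total Δv = Δv₁ + Δv₂ = 828.6 m/s.

Δv_total ≈ 829 m/s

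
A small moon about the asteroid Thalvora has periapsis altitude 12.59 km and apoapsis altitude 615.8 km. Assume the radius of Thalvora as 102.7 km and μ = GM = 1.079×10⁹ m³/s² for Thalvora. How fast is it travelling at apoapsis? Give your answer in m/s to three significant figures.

r_p = 102.7 + 12.59 = 115.29 km = 1.1529×10⁵ m.
r_a = 102.7 + 615.8 = 718.50 km = 7.1850×10⁵ m.
Semi-major axis a = (r_p + r_a)/2 = 416.89 km = 4.169×10⁵ m.
Vis-viva: v² = μ(2/r − 1/a) = 1.079×10⁹ × (2.784×10⁻⁶ − 2.399×10⁻⁶) = 4.153×10² m²/s².
v = 20.38 m/s.

v ≈ 20.4 m/s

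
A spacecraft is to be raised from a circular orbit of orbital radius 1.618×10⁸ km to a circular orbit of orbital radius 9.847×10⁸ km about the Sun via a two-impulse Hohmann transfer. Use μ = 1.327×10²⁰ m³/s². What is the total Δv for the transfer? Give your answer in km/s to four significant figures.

r₁ = 1.618×10⁸ km = 1.618×10¹¹ m.
r₂ = 9.847×10⁸ km = 9.847×10¹¹ m.
Transfer ellipse a_t = (r₁ + r₂)/2 = 5.732×10¹¹ m.
At r₁: circular v_c1 = √(μ/r₁) = 28640 m/s; transfer-perihelion v_p = √[μ(2/r₁ − 1/a_t)] = 37530 m/s.
Δv₁ = v_p − v_c1 = 8896 m/s.
At r₂: circular v_c2 = √(μ/r₂) = 11610 m/s; transfer-aphelion v_a = √[μ(2/r₂ − 1/a_t)] = 6167 m/s.
Δv₂ = v_c2 − v_a = 5441 m/s.
Total Δv = Δv₁ + Δv₂ = 14340 m/s = 14.34 km/s.

Δv_total ≈ 14.34 km/s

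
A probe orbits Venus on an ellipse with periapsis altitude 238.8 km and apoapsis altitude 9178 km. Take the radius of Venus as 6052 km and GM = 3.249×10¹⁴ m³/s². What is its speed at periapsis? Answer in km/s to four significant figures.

r_p = 6052 + 238.8 = 6290.8 km = 6.2908×10⁶ m.
r_a = 6052 + 9178 = 15230 km = 1.5230×10⁷ m.
Semi-major axis a = (r_p + r_a)/2 = 10760 km = 1.076×10⁷ m.
Vis-viva: v² = μ(2/r − 1/a) = 3.249×10¹⁴ × (3.179×10⁻⁷ − 9.293×10⁻⁸) = 7.310×10⁷ m²/s².
v = 8550 m/s = 8.550 km/s.

v ≈ 8.550 km/s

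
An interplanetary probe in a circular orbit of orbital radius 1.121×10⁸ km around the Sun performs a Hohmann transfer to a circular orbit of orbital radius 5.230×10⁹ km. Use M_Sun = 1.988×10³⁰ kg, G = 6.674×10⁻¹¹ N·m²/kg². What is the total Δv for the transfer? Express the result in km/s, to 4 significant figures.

Δv_total ≈ 17.74 km/s

μ = GM = 6.674×10⁻¹¹ × 1.988×10³⁰ = 1.327×10²⁰ m³/s².
r₁ = 1.121×10⁸ km = 1.121×10¹¹ m.
r₂ = 5.230×10⁹ km = 5.230×10¹² m.
Transfer ellipse a_t = (r₁ + r₂)/2 = 2.671×10¹² m.
At r₁: circular v_c1 = √(μ/r₁) = 34400 m/s; transfer-perihelion v_p = √[μ(2/r₁ − 1/a_t)] = 48140 m/s.
Δv₁ = v_p − v_c1 = 13740 m/s.
At r₂: circular v_c2 = √(μ/r₂) = 5037 m/s; transfer-aphelion v_a = √[μ(2/r₂ − 1/a_t)] = 1032 m/s.
Δv₂ = v_c2 − v_a = 4005 m/s.
Total Δv = Δv₁ + Δv₂ = 17740 m/s = 17.74 km/s.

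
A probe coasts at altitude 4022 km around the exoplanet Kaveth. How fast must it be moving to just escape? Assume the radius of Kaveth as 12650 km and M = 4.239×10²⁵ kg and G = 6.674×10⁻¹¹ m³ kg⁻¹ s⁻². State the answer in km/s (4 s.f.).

v_esc ≈ 18.42 km/s

μ = GM = 6.674×10⁻¹¹ × 4.239×10²⁵ = 2.829×10¹⁵ m³/s².
r = 12650 + 4022 = 16672 km = 1.6672×10⁷ m.
Escape speed v_esc = √(2μ/r) = √(2 × 2.829×10¹⁵ / 1.667×10⁷) = √(3.394×10⁸) = 18420 m/s.
= 18.42 km/s.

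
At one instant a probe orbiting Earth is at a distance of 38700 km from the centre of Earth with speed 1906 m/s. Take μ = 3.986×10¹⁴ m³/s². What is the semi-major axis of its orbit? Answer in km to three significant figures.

a ≈ 23500 km

r = 3.870×10⁷ m.
Specific orbital energy ε = v²/2 − μ/r = (1906)²/2 − 3.986×10¹⁴/3.870×10⁷ = -8.483×10⁶ J/kg.
Since ε = −μ/(2a), a = −μ/(2ε) = 2.349×10⁷ m = 23493 km.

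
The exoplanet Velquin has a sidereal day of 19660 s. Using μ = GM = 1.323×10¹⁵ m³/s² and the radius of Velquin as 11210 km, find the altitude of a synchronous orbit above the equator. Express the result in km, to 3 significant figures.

A synchronous orbit has period T, so by Kepler's third law a = (μT²/4π²)^(1/3).
μT²/4π² = 1.323×10¹⁵ × (1.966×10⁴)² / 39.48 = 1.295×10²² m³.
a = 2.348×10⁷ m = 23485 km.
Altitude h = a − R = 23485 − 11210 = 12275 km.

h_sync ≈ 12300 km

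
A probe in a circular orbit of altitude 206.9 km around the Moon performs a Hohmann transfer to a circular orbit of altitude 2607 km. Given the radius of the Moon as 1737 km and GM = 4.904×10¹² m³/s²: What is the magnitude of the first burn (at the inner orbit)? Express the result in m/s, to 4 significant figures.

Δv ≈ 278.7 m/s

r₁ = 1737 + 206.9 = 1943.9 km = 1.9439×10⁶ m.
r₂ = 1737 + 2607 = 4344.0 km = 4.3440×10⁶ m.
Transfer ellipse a_t = (r₁ + r₂)/2 = 3.144×10⁶ m.
At r₁: circular v_c1 = √(μ/r₁) = 1588 m/s; transfer-perilune v_p = √[μ(2/r₁ − 1/a_t)] = 1867 m/s.
Δv₁ = v_p − v_c1 = 278.7 m/s.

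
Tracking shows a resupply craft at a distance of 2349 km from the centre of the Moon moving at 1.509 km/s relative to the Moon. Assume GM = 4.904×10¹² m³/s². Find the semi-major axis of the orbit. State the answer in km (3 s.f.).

a ≈ 2580 km

r = 2.349×10⁶ m.
Vis-viva rearranged: 1/a = 2/r − v²/μ = 8.514×10⁻⁷ − 4.643×10⁻⁷ = 3.871×10⁻⁷ m⁻¹.
a = 2.583×10⁶ m = 2583.3 km.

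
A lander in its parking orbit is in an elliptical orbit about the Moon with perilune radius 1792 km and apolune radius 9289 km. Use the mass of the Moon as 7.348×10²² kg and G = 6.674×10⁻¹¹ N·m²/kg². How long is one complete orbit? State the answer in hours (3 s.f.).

T ≈ 10.3 hours

μ = GM = 6.674×10⁻¹¹ × 7.348×10²² = 4.904×10¹² m³/s².
Semi-major axis a = (r_p + r_a)/2 = (1792.0 + 9289.0)/2 = 5540.5 km = 5.540×10⁶ m.
By Kepler's third law T = 2π√(a³/μ) = 2π × 5.889×10³ = 3.700×10⁴ s.
= 10.28 hours.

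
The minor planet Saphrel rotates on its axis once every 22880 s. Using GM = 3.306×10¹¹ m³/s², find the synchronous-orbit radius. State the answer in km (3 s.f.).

r_sync ≈ 1640 km

A synchronous orbit has period T, so by Kepler's third law a = (μT²/4π²)^(1/3).
μT²/4π² = 3.306×10¹¹ × (2.288×10⁴)² / 39.48 = 4.384×10¹⁸ m³.
a = 1.637×10⁶ m = 1636.6 km.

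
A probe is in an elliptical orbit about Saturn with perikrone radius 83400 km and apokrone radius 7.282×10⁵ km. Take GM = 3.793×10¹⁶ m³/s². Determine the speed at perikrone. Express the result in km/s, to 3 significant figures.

Semi-major axis a = (r_p + r_a)/2 = 4.0580×10⁵ km = 4.058×10⁸ m.
Vis-viva: v² = μ(2/r − 1/a) = 3.793×10¹⁶ × (2.398×10⁻⁸ − 2.464×10⁻⁹) = 8.161×10⁸ m²/s².
v = 28570 m/s = 28.57 km/s.

v ≈ 28.6 km/s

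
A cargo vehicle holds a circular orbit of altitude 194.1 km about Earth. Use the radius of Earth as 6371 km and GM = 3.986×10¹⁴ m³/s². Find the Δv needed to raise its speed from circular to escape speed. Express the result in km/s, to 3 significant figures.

r = 6371 + 194.1 = 6565.1 km = 6.5651×10⁶ m.
Circular speed v_c = √(μ/r) = 7792 m/s.
Escape speed v_esc = √(2μ/r) = √2 × v_c = 11020 m/s.
Δv = v_esc − v_c = 3228 m/s = 3.228 km/s.

Δv ≈ 3.23 km/s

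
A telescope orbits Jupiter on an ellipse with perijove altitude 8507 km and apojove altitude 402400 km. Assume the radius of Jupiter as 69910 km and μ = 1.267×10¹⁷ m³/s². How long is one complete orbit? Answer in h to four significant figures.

T ≈ 22.41 h

r_p = 69910 + 8507 = 78417 km = 7.8417×10⁷ m.
r_a = 69910 + 402400 = 472310 km = 4.7231×10⁸ m.
Semi-major axis a = (r_p + r_a)/2 = (78417 + 4.7231×10⁵)/2 = 2.7536×10⁵ km = 2.754×10⁸ m.
By Kepler's third law T = 2π√(a³/μ) = 2π × 1.284×10⁴ = 8.066×10⁴ s.
= 22.41 h.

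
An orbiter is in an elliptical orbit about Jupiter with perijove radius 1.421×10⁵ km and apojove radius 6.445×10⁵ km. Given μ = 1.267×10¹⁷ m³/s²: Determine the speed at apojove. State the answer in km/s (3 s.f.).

Semi-major axis a = (r_p + r_a)/2 = 3.9330×10⁵ km = 3.933×10⁸ m.
Vis-viva: v² = μ(2/r − 1/a) = 1.267×10¹⁷ × (3.103×10⁻⁹ − 2.543×10⁻⁹) = 7.103×10⁷ m²/s².
v = 8428 m/s = 8.428 km/s.

v ≈ 8.43 km/s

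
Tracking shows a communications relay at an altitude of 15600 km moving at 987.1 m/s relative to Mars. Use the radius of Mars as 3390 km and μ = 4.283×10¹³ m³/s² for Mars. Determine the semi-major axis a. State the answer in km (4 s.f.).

a ≈ 12110 km

r = 3390 + 15600 = 18990 km = 1.899×10⁷ m.
Specific orbital energy ε = v²/2 − μ/r = (987.1)²/2 − 4.283×10¹³/1.899×10⁷ = -1.768×10⁶ J/kg.
Since ε = −μ/(2a), a = −μ/(2ε) = 1.211×10⁷ m = 12111 km.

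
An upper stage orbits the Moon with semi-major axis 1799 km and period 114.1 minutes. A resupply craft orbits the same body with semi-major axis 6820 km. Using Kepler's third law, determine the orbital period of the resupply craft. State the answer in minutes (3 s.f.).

Kepler's third law: T² ∝ a³, so T₂ = T₁ (a₂/a₁)^(3/2).
a₂/a₁ = 3.791, (a₂/a₁)^(3/2) = 7.381.
T₂ = 114.1 × 7.381 = 842.2 minutes.

T₂ ≈ 842 minutes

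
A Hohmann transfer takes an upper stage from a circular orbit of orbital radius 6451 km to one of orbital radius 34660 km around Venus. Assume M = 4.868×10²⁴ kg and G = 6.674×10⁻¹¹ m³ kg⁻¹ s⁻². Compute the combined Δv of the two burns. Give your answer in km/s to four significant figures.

Δv_total ≈ 3.465 km/s

μ = GM = 6.674×10⁻¹¹ × 4.868×10²⁴ = 3.249×10¹⁴ m³/s².
r₁ = 6451 km = 6.451×10⁶ m.
r₂ = 34660 km = 3.466×10⁷ m.
Transfer ellipse a_t = (r₁ + r₂)/2 = 2.056×10⁷ m.
At r₁: circular v_c1 = √(μ/r₁) = 7097 m/s; transfer-periapsis v_p = √[μ(2/r₁ − 1/a_t)] = 9215 m/s.
Δv₁ = v_p − v_c1 = 2119 m/s.
At r₂: circular v_c2 = √(μ/r₂) = 3062 m/s; transfer-apoapsis v_a = √[μ(2/r₂ − 1/a_t)] = 1715 m/s.
Δv₂ = v_c2 − v_a = 1346 m/s.
Total Δv = Δv₁ + Δv₂ = 3465 m/s = 3.465 km/s.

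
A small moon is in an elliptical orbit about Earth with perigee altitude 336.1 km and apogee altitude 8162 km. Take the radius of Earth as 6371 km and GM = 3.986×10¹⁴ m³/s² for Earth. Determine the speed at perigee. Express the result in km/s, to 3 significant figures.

r_p = 6371 + 336.1 = 6707.1 km = 6.7071×10⁶ m.
r_a = 6371 + 8162 = 14533 km = 1.4533×10⁷ m.
Semi-major axis a = (r_p + r_a)/2 = 10620 km = 1.062×10⁷ m.
Vis-viva: v² = μ(2/r − 1/a) = 3.986×10¹⁴ × (2.982×10⁻⁷ − 9.416×10⁻⁸) = 8.133×10⁷ m²/s².
v = 9018 m/s = 9.018 km/s.

v ≈ 9.02 km/s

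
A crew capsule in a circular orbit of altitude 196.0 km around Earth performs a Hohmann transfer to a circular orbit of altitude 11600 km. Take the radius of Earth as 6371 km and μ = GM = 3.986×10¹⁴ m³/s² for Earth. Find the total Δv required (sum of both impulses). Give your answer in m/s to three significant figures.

r₁ = 6371 + 196.0 = 6567.0 km = 6.5670×10⁶ m.
r₂ = 6371 + 11600 = 17971 km = 1.7971×10⁷ m.
Transfer ellipse a_t = (r₁ + r₂)/2 = 1.227×10⁷ m.
At r₁: circular v_c1 = √(μ/r₁) = 7791 m/s; transfer-perigee v_p = √[μ(2/r₁ − 1/a_t)] = 9429 m/s.
Δv₁ = v_p − v_c1 = 1638 m/s.
At r₂: circular v_c2 = √(μ/r₂) = 4710 m/s; transfer-apogee v_a = √[μ(2/r₂ − 1/a_t)] = 3446 m/s.
Δv₂ = v_c2 − v_a = 1264 m/s.
Total Δv = Δv₁ + Δv₂ = 2902 m/s.

Δv_total ≈ 2900 m/s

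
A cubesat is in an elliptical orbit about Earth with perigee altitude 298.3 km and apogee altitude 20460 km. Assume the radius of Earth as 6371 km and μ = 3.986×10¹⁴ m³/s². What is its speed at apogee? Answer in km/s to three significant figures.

v ≈ 2.43 km/s

r_p = 6371 + 298.3 = 6669.3 km = 6.6693×10⁶ m.
r_a = 6371 + 20460 = 26831 km = 2.6831×10⁷ m.
Semi-major axis a = (r_p + r_a)/2 = 16750 km = 1.675×10⁷ m.
Vis-viva: v² = μ(2/r − 1/a) = 3.986×10¹⁴ × (7.454×10⁻⁸ − 5.970×10⁻⁸) = 5.915×10⁶ m²/s².
v = 2432 m/s = 2.432 km/s.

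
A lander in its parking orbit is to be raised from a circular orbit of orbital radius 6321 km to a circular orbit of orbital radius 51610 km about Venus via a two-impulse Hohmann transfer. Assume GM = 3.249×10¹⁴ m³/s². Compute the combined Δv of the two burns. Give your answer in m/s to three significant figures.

r₁ = 6321 km = 6.321×10⁶ m.
r₂ = 51610 km = 5.161×10⁷ m.
Transfer ellipse a_t = (r₁ + r₂)/2 = 2.897×10⁷ m.
At r₁: circular v_c1 = √(μ/r₁) = 7169 m/s; transfer-periapsis v_p = √[μ(2/r₁ − 1/a_t)] = 9570 m/s.
Δv₁ = v_p − v_c1 = 2401 m/s.
At r₂: circular v_c2 = √(μ/r₂) = 2509 m/s; transfer-apoapsis v_a = √[μ(2/r₂ − 1/a_t)] = 1172 m/s.
Δv₂ = v_c2 − v_a = 1337 m/s.
Total Δv = Δv₁ + Δv₂ = 3737 m/s.

Δv_total ≈ 3740 m/s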